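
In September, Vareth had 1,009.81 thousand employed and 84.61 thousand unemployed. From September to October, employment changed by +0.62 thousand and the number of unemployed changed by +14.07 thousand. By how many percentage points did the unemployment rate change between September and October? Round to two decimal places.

The unemployment rate changed by +1.17 percentage points.

September: labor force = 1,009.81 + 84.61 = 1,094.42; u = 84.61/1,094.42 = 7.73%.
October: labor force = 1,010.43 + 98.68 = 1,109.11; u = 98.68/1,109.11 = 8.90%.
Change = 8.90% − 7.73% = +1.17 pp.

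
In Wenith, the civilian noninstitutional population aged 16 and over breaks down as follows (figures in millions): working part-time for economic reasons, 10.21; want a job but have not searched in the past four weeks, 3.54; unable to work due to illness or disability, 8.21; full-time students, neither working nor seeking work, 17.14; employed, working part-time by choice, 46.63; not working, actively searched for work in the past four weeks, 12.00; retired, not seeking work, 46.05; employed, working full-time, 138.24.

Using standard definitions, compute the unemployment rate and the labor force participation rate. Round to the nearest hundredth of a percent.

Employed = 10.21 + 46.63 + 138.24 = 195.08 million (anyone who worked, including part-time for economic reasons, counts as employed).
Unemployed = 12.00 million.
Labor force = 195.08 + 12.00 = 207.08 million.
Not in labor force = 3.54 + 8.21 + 17.14 + 46.05 = 74.94 million (those not working and not actively searching are outside the labor force — including those who want a job but have given up searching).
Civilian working-age population = 207.08 + 74.94 = 282.02 million.
Unemployment rate = 12.00 / 207.08 = 5.79%.
Labor force participation rate = 207.08 / 282.02 = 73.43%.

Unemployment rate ≈ 5.79%; labor force participation rate ≈ 73.43%.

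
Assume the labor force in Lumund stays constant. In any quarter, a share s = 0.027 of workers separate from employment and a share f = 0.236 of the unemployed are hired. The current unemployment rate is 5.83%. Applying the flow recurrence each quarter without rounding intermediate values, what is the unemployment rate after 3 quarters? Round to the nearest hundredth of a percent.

With a fixed labor force, u_{t+1} = u_t + s·(1−u_t) − f·u_t = u_t·(1−s−f) + s.
Here 1−s−f = 0.737 and s = 0.027.
u_1 = 0.058300 × 0.737 + 0.027 = 0.069967.
u_2 = 0.069967 × 0.737 + 0.027 = 0.078566.
u_3 = 0.078566 × 0.737 + 0.027 = 0.084903.

Unemployment rate after three quarters ≈ 8.49%.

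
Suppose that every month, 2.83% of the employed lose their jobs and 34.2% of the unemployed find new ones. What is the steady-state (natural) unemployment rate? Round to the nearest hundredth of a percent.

Steady-state unemployment rate ≈ 7.64%.

At steady state the flows balance: s·E = f·U, so U/(E+U) = s/(s+f).
u* = 2.83 / (2.83 + 34.2) = 2.83 / 37.03 = 7.64%.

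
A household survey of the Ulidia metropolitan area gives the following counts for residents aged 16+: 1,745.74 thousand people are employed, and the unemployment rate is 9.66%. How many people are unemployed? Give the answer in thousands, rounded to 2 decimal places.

Let U be the number unemployed. The labor force is E + U, and U/(E+U) = 0.0966.
So U = 0.0966 × 1,745.74 / (1 − 0.0966) = 168.6385 / 0.9034 ≈ 186.67 thousand.

About 186.67 thousand are unemployed.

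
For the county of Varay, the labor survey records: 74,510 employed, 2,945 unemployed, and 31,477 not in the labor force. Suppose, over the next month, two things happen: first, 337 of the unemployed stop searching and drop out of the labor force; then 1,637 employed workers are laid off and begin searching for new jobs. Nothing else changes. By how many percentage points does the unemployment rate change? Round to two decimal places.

Initially, labor force = 74,510 + 2,945 = 77,455, so u = 2,945/77,455 = 3.80%.
After the first change, unemployed and labor force both fall by 337 → E = 74,510, U = 2,608, labor force = 77,118.
After the second change, employed falls and unemployed rises by 1,637; labor force unchanged → E = 72,873, U = 4,245, labor force = 77,118.
New unemployment rate = 4,245 / 77,118 = 5.50%.
Change = 5.50% − 3.80% = +1.70 percentage points.

The unemployment rate changes by +1.70 percentage points.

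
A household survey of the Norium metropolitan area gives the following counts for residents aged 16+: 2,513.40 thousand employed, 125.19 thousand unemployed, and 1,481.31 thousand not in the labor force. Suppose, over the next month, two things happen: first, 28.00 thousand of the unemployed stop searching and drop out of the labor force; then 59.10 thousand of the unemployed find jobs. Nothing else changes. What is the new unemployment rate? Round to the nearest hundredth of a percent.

New unemployment rate ≈ 1.46%.

Initially, labor force = 2,513.40 + 125.19 = 2,638.59 thousand, so u = 125.19/2,638.59 = 4.74%.
After the first change, unemployed and labor force both fall by 28.00 → E = 2,513.40, U = 97.19, labor force = 2,610.59 thousand.
After the second change, unemployed falls and employed rises by 59.10; labor force unchanged → E = 2,572.50, U = 38.09, labor force = 2,610.59 thousand.
New unemployment rate = 38.09 / 2,610.59 = 1.46%.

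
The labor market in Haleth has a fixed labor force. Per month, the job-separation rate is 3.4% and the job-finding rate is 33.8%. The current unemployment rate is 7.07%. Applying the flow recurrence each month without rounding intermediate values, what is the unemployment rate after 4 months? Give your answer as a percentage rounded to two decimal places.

Unemployment rate after four months ≈ 8.82%.

With a fixed labor force, u_{t+1} = u_t + s·(1−u_t) − f·u_t = u_t·(1−s−f) + s.
Here 1−s−f = 0.628 and s = 0.034.
u_1 = 0.070700 × 0.628 + 0.034 = 0.078400.
u_2 = 0.078400 × 0.628 + 0.034 = 0.083235.
u_3 = 0.083235 × 0.628 + 0.034 = 0.086272.
u_4 = 0.086272 × 0.628 + 0.034 = 0.088179.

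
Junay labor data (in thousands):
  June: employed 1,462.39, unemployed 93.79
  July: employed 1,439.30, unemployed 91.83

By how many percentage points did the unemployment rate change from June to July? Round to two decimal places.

The unemployment rate changed by −0.03 percentage points.

June: labor force = 1,462.39 + 93.79 = 1,556.18; u = 93.79/1,556.18 = 6.03%.
July: labor force = 1,439.30 + 91.83 = 1,531.13; u = 91.83/1,531.13 = 6.00%.
Change = 6.00% − 6.03% = −0.03 pp.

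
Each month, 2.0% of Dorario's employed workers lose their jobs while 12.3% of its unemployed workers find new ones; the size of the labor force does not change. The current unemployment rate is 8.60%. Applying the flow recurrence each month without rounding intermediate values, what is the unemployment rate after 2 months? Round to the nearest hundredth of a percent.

With a fixed labor force, u_{t+1} = u_t + s·(1−u_t) − f·u_t = u_t·(1−s−f) + s.
Here 1−s−f = 0.857 and s = 0.020.
u_1 = 0.086000 × 0.857 + 0.020 = 0.093702.
u_2 = 0.093702 × 0.857 + 0.020 = 0.100303.

Unemployment rate after two months ≈ 10.03%.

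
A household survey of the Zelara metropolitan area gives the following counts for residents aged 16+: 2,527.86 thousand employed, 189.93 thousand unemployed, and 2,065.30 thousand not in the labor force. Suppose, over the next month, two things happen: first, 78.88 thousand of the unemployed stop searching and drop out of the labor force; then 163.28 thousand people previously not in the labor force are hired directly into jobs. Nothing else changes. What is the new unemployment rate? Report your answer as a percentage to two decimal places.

New unemployment rate ≈ 3.96%.

Initially, labor force = 2,527.86 + 189.93 = 2,717.79 thousand, so u = 189.93/2,717.79 = 6.99%.
After the first change, unemployed and labor force both fall by 78.88 → E = 2,527.86, U = 111.05, labor force = 2,638.91 thousand.
After the second change, employed and labor force both rise by 163.28; unemployed unchanged → E = 2,691.14, U = 111.05, labor force = 2,802.19 thousand.
New unemployment rate = 111.05 / 2,802.19 = 3.96%.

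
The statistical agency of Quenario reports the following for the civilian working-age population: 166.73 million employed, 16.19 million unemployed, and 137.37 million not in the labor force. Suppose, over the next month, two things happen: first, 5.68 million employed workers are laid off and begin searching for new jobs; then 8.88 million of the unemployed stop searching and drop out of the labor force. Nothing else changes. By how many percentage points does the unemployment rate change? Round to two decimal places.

Initially, labor force = 166.73 + 16.19 = 182.92 million, so u = 16.19/182.92 = 8.85%.
After the first change, employed falls and unemployed rises by 5.68; labor force unchanged → E = 161.05, U = 21.87, labor force = 182.92 million.
After the second change, unemployed and labor force both fall by 8.88 → E = 161.05, U = 12.99, labor force = 174.04 million.
New unemployment rate = 12.99 / 174.04 = 7.46%.
Change = 7.46% − 8.85% = −1.39 percentage points.

The unemployment rate changes by −1.39 percentage points.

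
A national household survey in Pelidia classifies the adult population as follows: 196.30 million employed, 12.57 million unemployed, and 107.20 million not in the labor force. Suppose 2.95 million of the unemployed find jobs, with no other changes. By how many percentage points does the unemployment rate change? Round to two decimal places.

Initially, labor force = 196.30 + 12.57 = 208.87 million, so u = 12.57/208.87 = 6.02%.
After the change, unemployed falls and employed rises by 2.95; labor force unchanged → E = 199.25, U = 9.62, labor force = 208.87 million.
New unemployment rate = 9.62 / 208.87 = 4.61%.
Change = 4.61% − 6.02% = −1.41 percentage points.

The unemployment rate changes by −1.41 percentage points.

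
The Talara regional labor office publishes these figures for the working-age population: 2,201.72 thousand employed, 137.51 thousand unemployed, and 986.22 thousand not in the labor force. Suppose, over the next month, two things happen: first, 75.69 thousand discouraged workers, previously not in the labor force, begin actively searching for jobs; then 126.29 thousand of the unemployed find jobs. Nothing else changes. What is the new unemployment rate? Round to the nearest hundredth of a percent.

New unemployment rate ≈ 3.60%.

Initially, labor force = 2,201.72 + 137.51 = 2,339.23 thousand, so u = 137.51/2,339.23 = 5.88%.
After the first change, unemployed and labor force both rise by 75.69 → E = 2,201.72, U = 213.20, labor force = 2,414.92 thousand.
After the second change, unemployed falls and employed rises by 126.29; labor force unchanged → E = 2,328.01, U = 86.91, labor force = 2,414.92 thousand.
New unemployment rate = 86.91 / 2,414.92 = 3.60%.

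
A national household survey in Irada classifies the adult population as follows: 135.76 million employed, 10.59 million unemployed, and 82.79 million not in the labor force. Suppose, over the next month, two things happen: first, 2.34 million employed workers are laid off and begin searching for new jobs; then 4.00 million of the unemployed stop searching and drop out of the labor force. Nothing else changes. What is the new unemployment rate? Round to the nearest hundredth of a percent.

New unemployment rate ≈ 6.27%.

Initially, labor force = 135.76 + 10.59 = 146.35 million, so u = 10.59/146.35 = 7.24%.
After the first change, employed falls and unemployed rises by 2.34; labor force unchanged → E = 133.42, U = 12.93, labor force = 146.35 million.
After the second change, unemployed and labor force both fall by 4.00 → E = 133.42, U = 8.93, labor force = 142.35 million.
New unemployment rate = 8.93 / 142.35 = 6.27%.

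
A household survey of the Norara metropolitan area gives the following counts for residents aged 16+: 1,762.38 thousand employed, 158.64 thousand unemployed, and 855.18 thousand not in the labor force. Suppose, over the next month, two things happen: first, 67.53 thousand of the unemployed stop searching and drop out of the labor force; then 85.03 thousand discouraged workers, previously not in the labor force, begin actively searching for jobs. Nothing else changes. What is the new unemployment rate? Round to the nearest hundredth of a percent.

Initially, labor force = 1,762.38 + 158.64 = 1,921.02 thousand, so u = 158.64/1,921.02 = 8.26%.
After the first change, unemployed and labor force both fall by 67.53 → E = 1,762.38, U = 91.11, labor force = 1,853.49 thousand.
After the second change, unemployed and labor force both rise by 85.03 → E = 1,762.38, U = 176.14, labor force = 1,938.52 thousand.
New unemployment rate = 176.14 / 1,938.52 = 9.09%.

New unemployment rate ≈ 9.09%.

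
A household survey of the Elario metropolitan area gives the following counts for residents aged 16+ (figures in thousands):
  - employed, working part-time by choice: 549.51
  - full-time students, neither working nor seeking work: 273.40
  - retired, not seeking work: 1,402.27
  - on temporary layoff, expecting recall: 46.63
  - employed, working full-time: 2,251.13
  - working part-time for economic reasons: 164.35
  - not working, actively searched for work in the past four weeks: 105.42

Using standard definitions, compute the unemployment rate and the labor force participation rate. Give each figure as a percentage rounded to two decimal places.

Unemployment rate ≈ 4.88%; labor force participation rate ≈ 65.04%.

Employed = 549.51 + 2,251.13 + 164.35 = 2,964.99 thousand (anyone who worked, including part-time for economic reasons, counts as employed).
Unemployed = 46.63 + 105.42 = 152.05 thousand (jobless and actively searching, or on temporary layoff).
Labor force = 2,964.99 + 152.05 = 3,117.04 thousand.
Not in labor force = 273.40 + 1,402.27 = 1,675.67 thousand (those not working and not actively searching are outside the labor force).
Civilian working-age population = 3,117.04 + 1,675.67 = 4,792.71 thousand.
Unemployment rate = 152.05 / 3,117.04 = 4.88%.
Labor force participation rate = 3,117.04 / 4,792.71 = 65.04%.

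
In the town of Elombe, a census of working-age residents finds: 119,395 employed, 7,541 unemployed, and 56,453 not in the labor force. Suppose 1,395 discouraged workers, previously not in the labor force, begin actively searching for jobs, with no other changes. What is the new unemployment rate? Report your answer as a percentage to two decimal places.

Initially, labor force = 119,395 + 7,541 = 126,936, so u = 7,541/126,936 = 5.94%.
After the change, unemployed and labor force both rise by 1,395 → E = 119,395, U = 8,936, labor force = 128,331.
New unemployment rate = 8,936 / 128,331 = 6.96%.

New unemployment rate ≈ 6.96%.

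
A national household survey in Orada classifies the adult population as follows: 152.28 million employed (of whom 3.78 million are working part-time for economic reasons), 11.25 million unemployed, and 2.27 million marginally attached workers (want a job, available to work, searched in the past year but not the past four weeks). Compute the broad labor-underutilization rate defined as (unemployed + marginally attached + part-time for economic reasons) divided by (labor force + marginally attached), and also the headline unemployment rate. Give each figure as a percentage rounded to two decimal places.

Labor force = 152.28 + 11.25 = 163.53 million.
Numerator = 11.25 + 2.27 + 3.78 = 17.30 million.
Denominator = 163.53 + 2.27 = 165.80 million.
Broad rate = 17.30 / 165.80 = 10.43%.
Headline unemployment rate = 11.25 / 163.53 = 6.88%.

Broad underutilization rate ≈ 10.43%; headline unemployment rate ≈ 6.88%.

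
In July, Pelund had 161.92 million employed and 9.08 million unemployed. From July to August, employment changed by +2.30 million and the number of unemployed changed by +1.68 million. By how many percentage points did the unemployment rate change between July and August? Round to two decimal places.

July: labor force = 161.92 + 9.08 = 171.00; u = 9.08/171.00 = 5.31%.
August: labor force = 164.22 + 10.76 = 174.98; u = 10.76/174.98 = 6.15%.
Change = 6.15% − 5.31% = +0.84 pp.

The unemployment rate changed by +0.84 percentage points.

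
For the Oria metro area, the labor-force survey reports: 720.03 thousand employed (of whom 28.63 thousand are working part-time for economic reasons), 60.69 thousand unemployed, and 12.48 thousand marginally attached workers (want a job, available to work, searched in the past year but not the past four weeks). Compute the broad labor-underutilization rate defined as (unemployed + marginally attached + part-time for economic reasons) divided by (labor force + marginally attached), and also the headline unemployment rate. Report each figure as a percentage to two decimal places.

Broad underutilization rate ≈ 12.83%; headline unemployment rate ≈ 7.77%.

Labor force = 720.03 + 60.69 = 780.72 thousand.
Numerator = 60.69 + 12.48 + 28.63 = 101.80 thousand.
Denominator = 780.72 + 12.48 = 793.20 thousand.
Broad rate = 101.80 / 793.20 = 12.83%.
Headline unemployment rate = 60.69 / 780.72 = 7.77%.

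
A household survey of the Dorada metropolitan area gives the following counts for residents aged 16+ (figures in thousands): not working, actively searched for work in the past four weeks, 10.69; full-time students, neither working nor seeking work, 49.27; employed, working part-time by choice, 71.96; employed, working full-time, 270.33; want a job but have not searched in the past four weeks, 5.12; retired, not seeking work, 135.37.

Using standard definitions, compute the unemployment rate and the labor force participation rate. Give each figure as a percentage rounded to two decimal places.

Employed = 71.96 + 270.33 = 342.29 thousand.
Unemployed = 10.69 thousand.
Labor force = 342.29 + 10.69 = 352.98 thousand.
Not in labor force = 49.27 + 5.12 + 135.37 = 189.76 thousand (those not working and not actively searching are outside the labor force — including those who want a job but have given up searching).
Civilian working-age population = 352.98 + 189.76 = 542.74 thousand.
Unemployment rate = 10.69 / 352.98 = 3.03%.
Labor force participation rate = 352.98 / 542.74 = 65.04%.

Unemployment rate ≈ 3.03%; labor force participation rate ≈ 65.04%.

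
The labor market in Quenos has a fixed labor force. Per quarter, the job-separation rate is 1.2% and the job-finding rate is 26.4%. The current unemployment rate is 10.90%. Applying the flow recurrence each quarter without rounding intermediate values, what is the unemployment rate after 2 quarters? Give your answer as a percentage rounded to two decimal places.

With a fixed labor force, u_{t+1} = u_t + s·(1−u_t) − f·u_t = u_t·(1−s−f) + s.
Here 1−s−f = 0.724 and s = 0.012.
u_1 = 0.109000 × 0.724 + 0.012 = 0.090916.
u_2 = 0.090916 × 0.724 + 0.012 = 0.077823.

Unemployment rate after two quarters ≈ 7.78%.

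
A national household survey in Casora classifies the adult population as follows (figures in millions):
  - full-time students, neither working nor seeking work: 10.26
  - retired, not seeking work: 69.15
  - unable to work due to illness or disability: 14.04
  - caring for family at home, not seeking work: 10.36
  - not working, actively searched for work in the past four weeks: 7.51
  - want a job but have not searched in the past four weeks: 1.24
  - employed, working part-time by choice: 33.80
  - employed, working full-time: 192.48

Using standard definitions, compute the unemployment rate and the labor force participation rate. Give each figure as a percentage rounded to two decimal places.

Unemployment rate ≈ 3.21%; labor force participation rate ≈ 69.00%.

Employed = 33.80 + 192.48 = 226.28 million.
Unemployed = 7.51 million.
Labor force = 226.28 + 7.51 = 233.79 million.
Not in labor force = 10.26 + 69.15 + 14.04 + 10.36 + 1.24 = 105.05 million (those not working and not actively searching are outside the labor force — including those who want a job but have given up searching).
Civilian working-age population = 233.79 + 105.05 = 338.84 million.
Unemployment rate = 7.51 / 233.79 = 3.21%.
Labor force participation rate = 233.79 / 338.84 = 69.00%.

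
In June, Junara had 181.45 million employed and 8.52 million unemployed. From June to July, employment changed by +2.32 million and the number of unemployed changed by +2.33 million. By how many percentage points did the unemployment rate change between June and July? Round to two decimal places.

June: labor force = 181.45 + 8.52 = 189.97; u = 8.52/189.97 = 4.48%.
July: labor force = 183.77 + 10.85 = 194.62; u = 10.85/194.62 = 5.57%.
Change = 5.57% − 4.48% = +1.09 pp.

The unemployment rate changed by +1.09 percentage points.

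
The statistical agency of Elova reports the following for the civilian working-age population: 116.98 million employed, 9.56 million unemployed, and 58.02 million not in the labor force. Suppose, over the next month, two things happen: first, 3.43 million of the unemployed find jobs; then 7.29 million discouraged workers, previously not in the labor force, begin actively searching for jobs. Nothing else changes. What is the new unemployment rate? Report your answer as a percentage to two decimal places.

New unemployment rate ≈ 10.03%.

Initially, labor force = 116.98 + 9.56 = 126.54 million, so u = 9.56/126.54 = 7.55%.
After the first change, unemployed falls and employed rises by 3.43; labor force unchanged → E = 120.41, U = 6.13, labor force = 126.54 million.
After the second change, unemployed and labor force both rise by 7.29 → E = 120.41, U = 13.42, labor force = 133.83 million.
New unemployment rate = 13.42 / 133.83 = 10.03%.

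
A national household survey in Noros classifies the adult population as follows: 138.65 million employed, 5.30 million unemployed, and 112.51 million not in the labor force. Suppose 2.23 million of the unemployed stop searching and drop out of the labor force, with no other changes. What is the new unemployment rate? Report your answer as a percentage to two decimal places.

Initially, labor force = 138.65 + 5.30 = 143.95 million, so u = 5.30/143.95 = 3.68%.
After the change, unemployed and labor force both fall by 2.23 → E = 138.65, U = 3.07, labor force = 141.72 million.
New unemployment rate = 3.07 / 141.72 = 2.17%.

New unemployment rate ≈ 2.17%.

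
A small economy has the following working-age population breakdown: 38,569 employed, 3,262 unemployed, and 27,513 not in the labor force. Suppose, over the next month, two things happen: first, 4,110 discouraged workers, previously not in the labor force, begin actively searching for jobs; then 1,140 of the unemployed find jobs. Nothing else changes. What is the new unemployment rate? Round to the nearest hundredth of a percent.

Initially, labor force = 38,569 + 3,262 = 41,831, so u = 3,262/41,831 = 7.80%.
After the first change, unemployed and labor force both rise by 4,110 → E = 38,569, U = 7,372, labor force = 45,941.
After the second change, unemployed falls and employed rises by 1,140; labor force unchanged → E = 39,709, U = 6,232, labor force = 45,941.
New unemployment rate = 6,232 / 45,941 = 13.57%.

New unemployment rate ≈ 13.57%.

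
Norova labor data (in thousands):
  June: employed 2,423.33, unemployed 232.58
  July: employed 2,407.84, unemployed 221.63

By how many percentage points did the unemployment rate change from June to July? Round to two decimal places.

The unemployment rate changed by −0.33 percentage points.

June: labor force = 2,423.33 + 232.58 = 2,655.91; u = 232.58/2,655.91 = 8.76%.
July: labor force = 2,407.84 + 221.63 = 2,629.47; u = 221.63/2,629.47 = 8.43%.
Change = 8.43% − 8.76% = −0.33 pp.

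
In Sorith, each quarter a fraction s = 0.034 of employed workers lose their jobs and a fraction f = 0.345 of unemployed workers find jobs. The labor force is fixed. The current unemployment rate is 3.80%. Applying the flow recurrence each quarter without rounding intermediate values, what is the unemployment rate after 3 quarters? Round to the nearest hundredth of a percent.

Unemployment rate after three quarters ≈ 7.73%.

With a fixed labor force, u_{t+1} = u_t + s·(1−u_t) − f·u_t = u_t·(1−s−f) + s.
Here 1−s−f = 0.621 and s = 0.034.
u_1 = 0.038000 × 0.621 + 0.034 = 0.057598.
u_2 = 0.057598 × 0.621 + 0.034 = 0.069768.
u_3 = 0.069768 × 0.621 + 0.034 = 0.077326.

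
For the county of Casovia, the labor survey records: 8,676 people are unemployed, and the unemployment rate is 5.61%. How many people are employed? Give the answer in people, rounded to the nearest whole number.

About 145,976 are employed.

Labor force = U / u = 8,676 / 0.0561 ≈ 154,652.
Employed = labor force − unemployed = 154,652 − 8,676 = 145,976.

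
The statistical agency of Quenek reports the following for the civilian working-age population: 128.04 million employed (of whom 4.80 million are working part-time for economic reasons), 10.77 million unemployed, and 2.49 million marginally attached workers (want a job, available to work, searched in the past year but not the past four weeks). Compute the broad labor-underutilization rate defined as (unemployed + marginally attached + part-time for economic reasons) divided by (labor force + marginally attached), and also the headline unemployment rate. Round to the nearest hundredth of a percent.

Broad underutilization rate ≈ 12.78%; headline unemployment rate ≈ 7.76%.

Labor force = 128.04 + 10.77 = 138.81 million.
Numerator = 10.77 + 2.49 + 4.80 = 18.06 million.
Denominator = 138.81 + 2.49 = 141.30 million.
Broad rate = 18.06 / 141.30 = 12.78%.
Headline unemployment rate = 10.77 / 138.81 = 7.76%.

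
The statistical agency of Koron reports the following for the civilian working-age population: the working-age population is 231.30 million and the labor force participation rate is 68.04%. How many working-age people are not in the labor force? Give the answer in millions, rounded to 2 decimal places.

About 73.92 million are not in the labor force.

Share not in the labor force = 1 − 0.6804 = 0.3196.
Not in labor force = 0.3196 × 231.30 ≈ 73.92 million.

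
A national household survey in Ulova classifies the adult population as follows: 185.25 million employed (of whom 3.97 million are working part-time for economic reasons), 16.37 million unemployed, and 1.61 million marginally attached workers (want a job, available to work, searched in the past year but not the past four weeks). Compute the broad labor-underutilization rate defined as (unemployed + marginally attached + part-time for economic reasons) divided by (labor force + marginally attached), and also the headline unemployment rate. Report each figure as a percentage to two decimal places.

Labor force = 185.25 + 16.37 = 201.62 million.
Numerator = 16.37 + 1.61 + 3.97 = 21.95 million.
Denominator = 201.62 + 1.61 = 203.23 million.
Broad rate = 21.95 / 203.23 = 10.80%.
Headline unemployment rate = 16.37 / 201.62 = 8.12%.

Broad underutilization rate ≈ 10.80%; headline unemployment rate ≈ 8.12%.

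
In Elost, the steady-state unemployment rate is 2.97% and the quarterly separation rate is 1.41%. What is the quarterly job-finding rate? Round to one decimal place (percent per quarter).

From u* = s/(s+f): f = s·(1−u)/u.
f = 1.41 × (1 − 0.0297) / 0.0297 = 1.3681 / 0.0297 ≈ 46.1% per quarter.

Job-finding rate ≈ 46.1% per quarter.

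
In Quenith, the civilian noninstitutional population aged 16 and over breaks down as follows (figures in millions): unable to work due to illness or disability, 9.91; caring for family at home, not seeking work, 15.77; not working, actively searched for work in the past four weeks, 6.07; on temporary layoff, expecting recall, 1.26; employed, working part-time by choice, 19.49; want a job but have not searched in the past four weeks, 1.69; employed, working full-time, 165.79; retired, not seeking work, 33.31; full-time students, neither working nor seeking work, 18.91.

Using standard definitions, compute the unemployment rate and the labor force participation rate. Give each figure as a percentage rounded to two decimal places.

Unemployment rate ≈ 3.81%; labor force participation rate ≈ 70.76%.

Employed = 19.49 + 165.79 = 185.28 million.
Unemployed = 6.07 + 1.26 = 7.33 million (jobless and actively searching, or on temporary layoff).
Labor force = 185.28 + 7.33 = 192.61 million.
Not in labor force = 9.91 + 15.77 + 1.69 + 33.31 + 18.91 = 79.59 million (those not working and not actively searching are outside the labor force — including those who want a job but have given up searching).
Civilian working-age population = 192.61 + 79.59 = 272.20 million.
Unemployment rate = 7.33 / 192.61 = 3.81%.
Labor force participation rate = 192.61 / 272.20 = 70.76%.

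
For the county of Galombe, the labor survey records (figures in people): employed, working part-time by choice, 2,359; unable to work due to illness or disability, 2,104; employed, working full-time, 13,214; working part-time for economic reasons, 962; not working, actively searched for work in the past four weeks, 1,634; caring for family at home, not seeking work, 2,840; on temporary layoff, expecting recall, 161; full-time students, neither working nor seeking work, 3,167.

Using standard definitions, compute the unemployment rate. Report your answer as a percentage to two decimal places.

Unemployment rate ≈ 9.79%.

Employed = 2,359 + 13,214 + 962 = 16,535 (anyone who worked, including part-time for economic reasons, counts as employed).
Unemployed = 1,634 + 161 = 1,795 (jobless and actively searching, or on temporary layoff).
Labor force = 16,535 + 1,795 = 18,330.
Unemployment rate = 1,795 / 18,330 = 9.79%.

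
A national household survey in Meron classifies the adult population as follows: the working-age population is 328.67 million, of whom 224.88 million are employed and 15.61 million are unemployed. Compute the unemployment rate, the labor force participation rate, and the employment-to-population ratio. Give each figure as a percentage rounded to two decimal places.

Unemployment rate ≈ 6.49%; labor force participation rate ≈ 73.17%; employment-population ratio ≈ 68.42%.

Labor force = employed + unemployed = 224.88 + 15.61 = 240.49 million.
Unemployment rate = 15.61 / 240.49 = 6.49%.
Labor force participation rate = 240.49 / 328.67 = 73.17%.
Employment-population ratio = 224.88 / 328.67 = 68.42%.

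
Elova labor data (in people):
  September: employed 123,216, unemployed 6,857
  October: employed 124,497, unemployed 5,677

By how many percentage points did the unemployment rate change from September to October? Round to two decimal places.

September: labor force = 123,216 + 6,857 = 130,073; u = 6,857/130,073 = 5.27%.
October: labor force = 124,497 + 5,677 = 130,174; u = 5,677/130,174 = 4.36%.
Change = 4.36% − 5.27% = −0.91 pp.

The unemployment rate changed by −0.91 percentage points.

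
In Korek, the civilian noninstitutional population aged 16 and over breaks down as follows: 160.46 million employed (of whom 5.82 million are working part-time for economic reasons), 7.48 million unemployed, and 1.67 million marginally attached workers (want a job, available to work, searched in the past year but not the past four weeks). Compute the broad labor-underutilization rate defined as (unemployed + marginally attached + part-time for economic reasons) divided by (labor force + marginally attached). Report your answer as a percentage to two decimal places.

Broad underutilization rate ≈ 8.83%.

Labor force = 160.46 + 7.48 = 167.94 million.
Numerator = 7.48 + 1.67 + 5.82 = 14.97 million.
Denominator = 167.94 + 1.67 = 169.61 million.
Broad rate = 14.97 / 169.61 = 8.83%.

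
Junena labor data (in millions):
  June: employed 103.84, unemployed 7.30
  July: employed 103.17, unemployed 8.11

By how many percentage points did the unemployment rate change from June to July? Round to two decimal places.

June: labor force = 103.84 + 7.30 = 111.14; u = 7.30/111.14 = 6.57%.
July: labor force = 103.17 + 8.11 = 111.28; u = 8.11/111.28 = 7.29%.
Change = 7.29% − 6.57% = +0.72 pp.

The unemployment rate changed by +0.72 percentage points.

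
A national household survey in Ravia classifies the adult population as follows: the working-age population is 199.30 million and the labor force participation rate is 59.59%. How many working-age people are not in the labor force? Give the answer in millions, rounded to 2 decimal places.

Share not in the labor force = 1 − 0.5959 = 0.4041.
Not in labor force = 0.4041 × 199.30 ≈ 80.54 million.

About 80.54 million are not in the labor force.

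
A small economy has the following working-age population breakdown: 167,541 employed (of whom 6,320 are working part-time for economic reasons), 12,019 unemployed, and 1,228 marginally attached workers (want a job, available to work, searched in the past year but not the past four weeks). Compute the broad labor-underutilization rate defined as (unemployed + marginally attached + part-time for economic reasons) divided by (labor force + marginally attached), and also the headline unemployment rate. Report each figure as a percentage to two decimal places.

Labor force = 167,541 + 12,019 = 179,560.
Numerator = 12,019 + 1,228 + 6,320 = 19,567.
Denominator = 179,560 + 1,228 = 180,788.
Broad rate = 19,567 / 180,788 = 10.82%.
Headline unemployment rate = 12,019 / 179,560 = 6.69%.

Broad underutilization rate ≈ 10.82%; headline unemployment rate ≈ 6.69%.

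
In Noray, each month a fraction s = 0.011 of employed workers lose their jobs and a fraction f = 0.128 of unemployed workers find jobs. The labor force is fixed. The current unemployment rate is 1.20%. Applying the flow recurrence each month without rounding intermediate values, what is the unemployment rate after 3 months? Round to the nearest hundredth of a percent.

With a fixed labor force, u_{t+1} = u_t + s·(1−u_t) − f·u_t = u_t·(1−s−f) + s.
Here 1−s−f = 0.861 and s = 0.011.
u_1 = 0.012000 × 0.861 + 0.011 = 0.021332.
u_2 = 0.021332 × 0.861 + 0.011 = 0.029367.
u_3 = 0.029367 × 0.861 + 0.011 = 0.036285.

Unemployment rate after three months ≈ 3.63%.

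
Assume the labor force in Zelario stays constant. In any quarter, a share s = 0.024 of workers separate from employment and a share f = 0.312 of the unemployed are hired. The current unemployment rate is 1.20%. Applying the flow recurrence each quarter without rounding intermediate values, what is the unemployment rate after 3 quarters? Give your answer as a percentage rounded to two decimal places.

Unemployment rate after three quarters ≈ 5.40%.

With a fixed labor force, u_{t+1} = u_t + s·(1−u_t) − f·u_t = u_t·(1−s−f) + s.
Here 1−s−f = 0.664 and s = 0.024.
u_1 = 0.012000 × 0.664 + 0.024 = 0.031968.
u_2 = 0.031968 × 0.664 + 0.024 = 0.045227.
u_3 = 0.045227 × 0.664 + 0.024 = 0.054031.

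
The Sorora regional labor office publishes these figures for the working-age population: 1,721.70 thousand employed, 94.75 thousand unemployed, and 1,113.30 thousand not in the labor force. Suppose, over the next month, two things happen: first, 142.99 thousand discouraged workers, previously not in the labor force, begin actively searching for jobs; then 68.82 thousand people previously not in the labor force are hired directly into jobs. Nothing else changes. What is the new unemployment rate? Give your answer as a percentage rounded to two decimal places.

Initially, labor force = 1,721.70 + 94.75 = 1,816.45 thousand, so u = 94.75/1,816.45 = 5.22%.
After the first change, unemployed and labor force both rise by 142.99 → E = 1,721.70, U = 237.74, labor force = 1,959.44 thousand.
After the second change, employed and labor force both rise by 68.82; unemployed unchanged → E = 1,790.52, U = 237.74, labor force = 2,028.26 thousand.
New unemployment rate = 237.74 / 2,028.26 = 11.72%.

New unemployment rate ≈ 11.72%.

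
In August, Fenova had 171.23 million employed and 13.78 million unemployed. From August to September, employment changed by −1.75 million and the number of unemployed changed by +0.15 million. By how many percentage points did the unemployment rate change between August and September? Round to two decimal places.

August: labor force = 171.23 + 13.78 = 185.01; u = 13.78/185.01 = 7.45%.
September: labor force = 169.48 + 13.93 = 183.41; u = 13.93/183.41 = 7.60%.
Change = 7.60% − 7.45% = +0.15 pp.

The unemployment rate changed by +0.15 percentage points.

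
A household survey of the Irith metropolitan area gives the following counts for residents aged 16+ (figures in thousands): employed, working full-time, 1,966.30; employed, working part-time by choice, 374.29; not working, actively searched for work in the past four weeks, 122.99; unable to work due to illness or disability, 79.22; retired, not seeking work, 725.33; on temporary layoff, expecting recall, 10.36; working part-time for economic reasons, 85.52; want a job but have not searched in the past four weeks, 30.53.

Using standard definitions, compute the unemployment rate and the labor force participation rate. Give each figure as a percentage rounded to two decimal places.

Employed = 1,966.30 + 374.29 + 85.52 = 2,426.11 thousand (anyone who worked, including part-time for economic reasons, counts as employed).
Unemployed = 122.99 + 10.36 = 133.35 thousand (jobless and actively searching, or on temporary layoff).
Labor force = 2,426.11 + 133.35 = 2,559.46 thousand.
Not in labor force = 79.22 + 725.33 + 30.53 = 835.08 thousand (those not working and not actively searching are outside the labor force — including those who want a job but have given up searching).
Civilian working-age population = 2,559.46 + 835.08 = 3,394.54 thousand.
Unemployment rate = 133.35 / 2,559.46 = 5.21%.
Labor force participation rate = 2,559.46 / 3,394.54 = 75.40%.

Unemployment rate ≈ 5.21%; labor force participation rate ≈ 75.40%.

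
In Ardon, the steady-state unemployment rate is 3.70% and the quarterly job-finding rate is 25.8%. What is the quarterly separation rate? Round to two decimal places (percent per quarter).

From u* = s/(s+f): s = u·f/(1−u).
s = 0.0370 × 25.8 / (1 − 0.0370) = 0.9546 / 0.9630 ≈ 0.99% per quarter.

Separation rate ≈ 0.99% per quarter.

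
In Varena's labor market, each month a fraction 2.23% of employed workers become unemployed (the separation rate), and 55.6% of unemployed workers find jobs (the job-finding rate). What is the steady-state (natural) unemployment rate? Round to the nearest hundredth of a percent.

At steady state the flows balance: s·E = f·U, so U/(E+U) = s/(s+f).
u* = 2.23 / (2.23 + 55.6) = 2.23 / 57.83 = 3.86%.

Steady-state unemployment rate ≈ 3.86%.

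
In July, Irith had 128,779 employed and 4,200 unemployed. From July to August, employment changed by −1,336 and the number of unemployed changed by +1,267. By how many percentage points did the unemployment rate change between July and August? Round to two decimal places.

The unemployment rate changed by +0.95 percentage points.

July: labor force = 128,779 + 4,200 = 132,979; u = 4,200/132,979 = 3.16%.
August: labor force = 127,443 + 5,467 = 132,910; u = 5,467/132,910 = 4.11%.
Change = 4.11% − 3.16% = +0.95 pp.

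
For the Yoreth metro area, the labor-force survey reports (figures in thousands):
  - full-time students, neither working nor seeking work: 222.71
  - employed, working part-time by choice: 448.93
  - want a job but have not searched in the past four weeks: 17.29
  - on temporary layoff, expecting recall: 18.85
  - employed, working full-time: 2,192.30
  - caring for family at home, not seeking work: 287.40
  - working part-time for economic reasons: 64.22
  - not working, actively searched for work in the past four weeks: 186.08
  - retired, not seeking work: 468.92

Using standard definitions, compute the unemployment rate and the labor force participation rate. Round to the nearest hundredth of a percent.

Unemployment rate ≈ 7.04%; labor force participation rate ≈ 74.50%.

Employed = 448.93 + 2,192.30 + 64.22 = 2,705.45 thousand (anyone who worked, including part-time for economic reasons, counts as employed).
Unemployed = 18.85 + 186.08 = 204.93 thousand (jobless and actively searching, or on temporary layoff).
Labor force = 2,705.45 + 204.93 = 2,910.38 thousand.
Not in labor force = 222.71 + 17.29 + 287.40 + 468.92 = 996.32 thousand (those not working and not actively searching are outside the labor force — including those who want a job but have given up searching).
Civilian working-age population = 2,910.38 + 996.32 = 3,906.70 thousand.
Unemployment rate = 204.93 / 2,910.38 = 7.04%.
Labor force participation rate = 2,910.38 / 3,906.70 = 74.50%.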